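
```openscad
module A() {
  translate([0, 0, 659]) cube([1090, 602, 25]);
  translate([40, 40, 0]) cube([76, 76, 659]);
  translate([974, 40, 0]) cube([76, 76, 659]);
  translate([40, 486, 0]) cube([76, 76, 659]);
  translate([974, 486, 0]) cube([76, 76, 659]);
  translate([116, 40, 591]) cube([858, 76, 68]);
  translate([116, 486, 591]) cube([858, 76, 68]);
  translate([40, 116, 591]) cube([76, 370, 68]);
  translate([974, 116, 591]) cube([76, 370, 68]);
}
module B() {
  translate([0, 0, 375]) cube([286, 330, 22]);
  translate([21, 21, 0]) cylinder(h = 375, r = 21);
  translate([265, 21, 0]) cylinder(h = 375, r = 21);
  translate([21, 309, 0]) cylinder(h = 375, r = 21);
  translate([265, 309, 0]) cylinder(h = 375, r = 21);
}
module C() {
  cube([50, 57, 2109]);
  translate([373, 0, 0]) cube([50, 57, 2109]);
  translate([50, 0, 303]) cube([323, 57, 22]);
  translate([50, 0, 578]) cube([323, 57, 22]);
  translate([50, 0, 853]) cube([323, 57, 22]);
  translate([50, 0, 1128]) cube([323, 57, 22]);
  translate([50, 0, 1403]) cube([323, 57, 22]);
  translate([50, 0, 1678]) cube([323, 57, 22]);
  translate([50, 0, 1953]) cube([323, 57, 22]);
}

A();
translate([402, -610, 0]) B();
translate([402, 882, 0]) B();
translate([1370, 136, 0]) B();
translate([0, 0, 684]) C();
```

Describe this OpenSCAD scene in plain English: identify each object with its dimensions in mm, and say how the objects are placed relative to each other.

A is a table: top 1090 mm (x) × 602 mm (y), 25 mm thick, upper face at z = 684 mm, on four 76×76 mm square legs, each inset 40 mm from the nearest pair of top edges, running from z = 0 to the bottom of the top. Four apron rails, 76 mm thick and 68 mm tall, run between adjacent legs with their top edges flush with the underside of the top and their outer faces flush with the legs' outer faces.

B is a four-legged stool. The seat is 286×330 mm, 22 mm thick, top at z = 397 mm. It stands on four round legs, each 42 mm in diameter, from z = 0 to the seat underside, each leg's axis is inset half a diameter from the nearest pair of seat edges (so the leg's bounding box is flush with the corner).

C is a straight ladder. Two 50×57 mm vertical rails, 2109 mm tall, stand 423 mm apart (outside-to-outside) with their front faces coplanar on the −y side. 7 rungs, each 57 mm deep and 22 mm tall, span between the inner faces of the rails, front faces flush with the rails. The lowest rung's underside is at z = 303 mm and rungs are spaced 275 mm apart (underside to underside).

Three stools sit around the table at the −y, +y, +x sides. The ladder is on top of the table.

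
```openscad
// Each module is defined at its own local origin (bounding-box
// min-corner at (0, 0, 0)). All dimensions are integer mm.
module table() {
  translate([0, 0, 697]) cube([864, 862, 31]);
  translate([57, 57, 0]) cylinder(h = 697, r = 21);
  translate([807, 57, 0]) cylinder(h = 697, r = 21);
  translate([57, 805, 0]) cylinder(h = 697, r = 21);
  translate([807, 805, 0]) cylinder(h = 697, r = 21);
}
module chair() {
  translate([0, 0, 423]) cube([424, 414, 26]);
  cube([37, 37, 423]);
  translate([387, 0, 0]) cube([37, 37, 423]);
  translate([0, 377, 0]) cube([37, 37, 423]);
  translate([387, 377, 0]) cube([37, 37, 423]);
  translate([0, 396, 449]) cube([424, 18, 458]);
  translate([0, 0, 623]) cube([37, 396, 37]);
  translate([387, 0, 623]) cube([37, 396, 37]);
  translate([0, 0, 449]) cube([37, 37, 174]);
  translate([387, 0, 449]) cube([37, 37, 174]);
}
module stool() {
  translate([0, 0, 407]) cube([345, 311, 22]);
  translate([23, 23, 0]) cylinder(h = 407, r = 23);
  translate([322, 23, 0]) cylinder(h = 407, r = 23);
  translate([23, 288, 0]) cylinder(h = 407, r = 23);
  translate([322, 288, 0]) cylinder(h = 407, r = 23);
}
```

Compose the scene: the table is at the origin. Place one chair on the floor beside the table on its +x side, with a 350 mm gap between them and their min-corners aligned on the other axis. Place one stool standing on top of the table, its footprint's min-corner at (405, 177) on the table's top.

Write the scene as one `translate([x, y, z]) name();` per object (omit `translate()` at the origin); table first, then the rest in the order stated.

table();
translate([1214, 0, 0]) chair();
translate([405, 177, 728]) stool();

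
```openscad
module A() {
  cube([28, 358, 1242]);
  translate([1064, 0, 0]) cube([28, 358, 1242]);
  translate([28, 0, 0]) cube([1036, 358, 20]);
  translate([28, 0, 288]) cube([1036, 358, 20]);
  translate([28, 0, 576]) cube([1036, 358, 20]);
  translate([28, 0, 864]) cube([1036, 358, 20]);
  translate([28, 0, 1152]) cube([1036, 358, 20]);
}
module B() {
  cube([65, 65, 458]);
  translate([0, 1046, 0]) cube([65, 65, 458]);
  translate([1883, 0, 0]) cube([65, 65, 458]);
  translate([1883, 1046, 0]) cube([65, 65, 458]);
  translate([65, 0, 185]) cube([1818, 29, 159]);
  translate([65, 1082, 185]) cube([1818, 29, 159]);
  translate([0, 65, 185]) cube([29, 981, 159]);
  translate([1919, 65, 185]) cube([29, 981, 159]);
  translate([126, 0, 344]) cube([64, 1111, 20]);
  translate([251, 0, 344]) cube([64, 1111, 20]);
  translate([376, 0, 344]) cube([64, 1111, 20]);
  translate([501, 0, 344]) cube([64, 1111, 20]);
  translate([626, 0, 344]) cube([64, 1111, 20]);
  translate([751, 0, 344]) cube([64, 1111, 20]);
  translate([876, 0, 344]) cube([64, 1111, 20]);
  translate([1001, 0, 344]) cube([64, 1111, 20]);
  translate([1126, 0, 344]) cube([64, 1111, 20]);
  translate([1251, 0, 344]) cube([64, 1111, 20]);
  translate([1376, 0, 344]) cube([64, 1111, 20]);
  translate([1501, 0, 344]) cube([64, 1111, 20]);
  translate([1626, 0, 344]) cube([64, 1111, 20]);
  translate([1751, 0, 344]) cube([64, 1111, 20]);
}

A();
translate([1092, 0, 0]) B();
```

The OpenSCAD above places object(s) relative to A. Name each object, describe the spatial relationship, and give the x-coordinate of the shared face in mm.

A is a bookshelf. B is a bed frame. The bed frame is against the bookshelf's +x side, with their −y faces flush. The x-coordinate of the shared face is 1092 mm.

The bookshelf's +x face and the bed frame's −x face are both at x = 1092 mm.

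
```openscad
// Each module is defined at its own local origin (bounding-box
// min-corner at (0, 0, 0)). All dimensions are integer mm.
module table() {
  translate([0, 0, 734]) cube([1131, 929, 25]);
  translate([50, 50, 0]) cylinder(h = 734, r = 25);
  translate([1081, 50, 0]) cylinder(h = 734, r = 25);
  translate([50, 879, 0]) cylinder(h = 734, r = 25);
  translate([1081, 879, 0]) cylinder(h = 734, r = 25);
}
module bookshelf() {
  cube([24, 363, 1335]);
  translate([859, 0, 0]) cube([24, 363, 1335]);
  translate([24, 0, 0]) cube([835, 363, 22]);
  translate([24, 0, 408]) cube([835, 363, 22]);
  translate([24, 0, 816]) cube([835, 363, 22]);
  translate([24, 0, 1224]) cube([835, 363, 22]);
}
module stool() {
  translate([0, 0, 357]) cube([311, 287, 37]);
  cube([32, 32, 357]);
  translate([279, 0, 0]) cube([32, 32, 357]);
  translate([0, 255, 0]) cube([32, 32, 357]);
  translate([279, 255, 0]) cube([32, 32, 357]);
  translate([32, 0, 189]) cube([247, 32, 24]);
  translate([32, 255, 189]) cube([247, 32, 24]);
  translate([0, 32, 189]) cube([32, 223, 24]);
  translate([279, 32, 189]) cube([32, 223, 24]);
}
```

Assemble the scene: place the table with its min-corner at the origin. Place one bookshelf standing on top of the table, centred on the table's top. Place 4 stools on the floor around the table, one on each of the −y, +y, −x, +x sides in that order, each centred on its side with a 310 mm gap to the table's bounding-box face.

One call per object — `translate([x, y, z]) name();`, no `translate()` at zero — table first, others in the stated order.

table();
translate([124, 283, 759]) bookshelf();
translate([410, -597, 0]) stool();
translate([410, 1239, 0]) stool();
translate([-621, 321, 0]) stool();
translate([1441, 321, 0]) stool();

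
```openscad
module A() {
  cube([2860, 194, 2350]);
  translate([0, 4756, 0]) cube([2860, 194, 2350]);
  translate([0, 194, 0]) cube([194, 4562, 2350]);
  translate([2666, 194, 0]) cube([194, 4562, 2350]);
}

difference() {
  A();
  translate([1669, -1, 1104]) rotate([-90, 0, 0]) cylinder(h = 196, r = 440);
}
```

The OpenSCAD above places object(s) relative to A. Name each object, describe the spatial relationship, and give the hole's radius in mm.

The subtracted cylinder has r = 440 mm.

A is a house frame. The house frame has a circular hole through its front wall. The hole's radius is 440 mm.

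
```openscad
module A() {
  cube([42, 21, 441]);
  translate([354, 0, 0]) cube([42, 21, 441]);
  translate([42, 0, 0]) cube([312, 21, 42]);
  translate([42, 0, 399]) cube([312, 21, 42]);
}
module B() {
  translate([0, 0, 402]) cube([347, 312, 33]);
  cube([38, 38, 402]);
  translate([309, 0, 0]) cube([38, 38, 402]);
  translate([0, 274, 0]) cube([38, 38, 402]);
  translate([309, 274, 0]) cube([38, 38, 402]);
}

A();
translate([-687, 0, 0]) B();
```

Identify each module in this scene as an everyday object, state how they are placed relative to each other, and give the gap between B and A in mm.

A is a picture frame. B is a stool. The stool is on the floor beside the picture frame on its −x side. The gap between the stool and the picture frame is 340 mm.

The stool's nearest face is 340 mm from the picture frame's −x face.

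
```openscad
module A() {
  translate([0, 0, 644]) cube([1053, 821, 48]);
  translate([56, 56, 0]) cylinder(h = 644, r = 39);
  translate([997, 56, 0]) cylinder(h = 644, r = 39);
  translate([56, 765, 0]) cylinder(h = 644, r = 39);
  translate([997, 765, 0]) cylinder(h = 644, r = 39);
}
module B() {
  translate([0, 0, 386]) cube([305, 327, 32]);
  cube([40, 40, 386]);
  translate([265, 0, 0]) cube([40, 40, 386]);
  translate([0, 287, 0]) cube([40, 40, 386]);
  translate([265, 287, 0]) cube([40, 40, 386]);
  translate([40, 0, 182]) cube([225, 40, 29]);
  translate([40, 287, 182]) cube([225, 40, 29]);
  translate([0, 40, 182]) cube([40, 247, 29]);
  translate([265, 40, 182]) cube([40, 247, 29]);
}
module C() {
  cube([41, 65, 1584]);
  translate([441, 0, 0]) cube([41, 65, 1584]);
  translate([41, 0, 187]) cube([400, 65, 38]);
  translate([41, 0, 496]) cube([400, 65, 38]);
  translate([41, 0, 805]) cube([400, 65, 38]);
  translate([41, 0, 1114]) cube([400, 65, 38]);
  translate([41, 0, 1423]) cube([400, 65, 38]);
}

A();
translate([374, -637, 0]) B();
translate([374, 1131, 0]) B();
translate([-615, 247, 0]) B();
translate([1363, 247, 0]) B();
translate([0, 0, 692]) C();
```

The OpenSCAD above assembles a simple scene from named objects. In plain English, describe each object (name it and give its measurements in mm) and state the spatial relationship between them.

A is a rectangular dining table. The top is 1053×821×48 mm with its upper surface at z = 692 mm. It stands on four round legs of 78 mm diameter, each leg's bounding box inset 17 mm from the nearest pair of top edges, running from the floor to the underside of the top.

B is a four-legged stool. The seat is a 305×327×32 mm slab whose top surface is at z = 418 mm; four square legs, each 40×40 mm in cross-section, run from the floor (z = 0) to the underside of the seat, each flush with a corner of the seat. Four stretchers, 40 mm wide and 29 mm tall, connect adjacent legs with their undersides at z = 182 mm, each running between the inner faces of the legs it joins and aligned with the legs' outer faces on the other axis.

C is a wooden ladder with two side rails of 41×65 mm section and 1584 mm height, set 482 mm apart overall. Between them run 5 rectangular rungs (65 mm deep, 38 mm thick), front faces flush with the rails' −y face. The bottom of the first rung is 187 mm above the floor and each subsequent rung is 309 mm higher than the one below.

Four stools sit around the table at the −y, +y, −x, +x sides. The ladder is on top of the table.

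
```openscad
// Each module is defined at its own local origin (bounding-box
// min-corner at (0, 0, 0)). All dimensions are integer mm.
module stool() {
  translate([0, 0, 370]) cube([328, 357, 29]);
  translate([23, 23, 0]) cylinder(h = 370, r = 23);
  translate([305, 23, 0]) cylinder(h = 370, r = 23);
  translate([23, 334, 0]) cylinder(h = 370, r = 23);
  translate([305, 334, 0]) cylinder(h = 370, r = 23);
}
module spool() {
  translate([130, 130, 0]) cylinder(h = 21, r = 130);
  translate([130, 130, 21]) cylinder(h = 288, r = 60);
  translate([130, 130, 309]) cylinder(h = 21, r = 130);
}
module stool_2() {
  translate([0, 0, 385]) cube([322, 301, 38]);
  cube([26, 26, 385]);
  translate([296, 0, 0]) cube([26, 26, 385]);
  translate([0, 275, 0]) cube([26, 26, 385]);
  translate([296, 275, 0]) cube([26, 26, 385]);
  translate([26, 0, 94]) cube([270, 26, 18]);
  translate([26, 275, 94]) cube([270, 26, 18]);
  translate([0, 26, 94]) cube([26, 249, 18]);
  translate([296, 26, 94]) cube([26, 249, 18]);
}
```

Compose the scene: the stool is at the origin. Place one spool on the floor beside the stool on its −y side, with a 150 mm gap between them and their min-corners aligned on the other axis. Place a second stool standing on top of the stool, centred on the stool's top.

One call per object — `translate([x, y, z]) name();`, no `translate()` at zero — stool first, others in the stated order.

stool();
translate([0, -410, 0]) spool();
translate([3, 28, 399]) stool_2();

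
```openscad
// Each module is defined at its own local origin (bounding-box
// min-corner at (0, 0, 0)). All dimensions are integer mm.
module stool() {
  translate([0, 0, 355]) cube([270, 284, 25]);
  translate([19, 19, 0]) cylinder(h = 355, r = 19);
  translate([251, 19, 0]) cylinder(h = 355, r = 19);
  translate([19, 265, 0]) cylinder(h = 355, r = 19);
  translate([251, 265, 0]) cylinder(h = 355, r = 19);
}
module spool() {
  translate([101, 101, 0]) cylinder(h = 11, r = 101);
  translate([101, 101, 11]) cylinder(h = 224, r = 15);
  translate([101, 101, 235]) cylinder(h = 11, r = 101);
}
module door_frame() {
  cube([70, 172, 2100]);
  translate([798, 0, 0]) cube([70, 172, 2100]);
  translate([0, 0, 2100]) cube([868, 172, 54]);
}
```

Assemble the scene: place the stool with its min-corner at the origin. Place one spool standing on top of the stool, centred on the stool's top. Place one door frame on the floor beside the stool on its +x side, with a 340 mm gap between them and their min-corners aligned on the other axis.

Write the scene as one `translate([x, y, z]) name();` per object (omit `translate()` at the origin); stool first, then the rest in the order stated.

stool();
translate([34, 41, 380]) spool();
translate([610, 0, 0]) door_frame();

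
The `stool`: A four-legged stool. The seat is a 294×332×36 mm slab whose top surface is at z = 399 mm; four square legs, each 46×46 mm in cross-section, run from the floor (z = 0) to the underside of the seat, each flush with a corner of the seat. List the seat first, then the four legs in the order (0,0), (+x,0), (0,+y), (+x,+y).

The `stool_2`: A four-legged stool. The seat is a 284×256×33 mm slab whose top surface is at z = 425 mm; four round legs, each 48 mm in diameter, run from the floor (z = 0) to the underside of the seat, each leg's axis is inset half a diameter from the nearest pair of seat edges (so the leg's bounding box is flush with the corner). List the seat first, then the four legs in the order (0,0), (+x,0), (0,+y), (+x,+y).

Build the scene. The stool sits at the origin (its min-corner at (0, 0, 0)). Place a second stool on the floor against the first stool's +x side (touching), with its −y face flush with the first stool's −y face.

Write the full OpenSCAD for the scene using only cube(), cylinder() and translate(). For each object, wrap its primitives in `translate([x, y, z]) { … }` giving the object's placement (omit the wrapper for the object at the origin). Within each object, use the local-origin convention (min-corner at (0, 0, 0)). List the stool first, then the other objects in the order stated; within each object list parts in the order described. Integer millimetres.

translate([0, 0, 363]) cube([294, 332, 36]);
cube([46, 46, 363]);
translate([248, 0, 0]) cube([46, 46, 363]);
translate([0, 286, 0]) cube([46, 46, 363]);
translate([248, 286, 0]) cube([46, 46, 363]);
translate([294, 0, 0]) {
  translate([0, 0, 392]) cube([284, 256, 33]);
  translate([24, 24, 0]) cylinder(h = 392, r = 24);
  translate([260, 24, 0]) cylinder(h = 392, r = 24);
  translate([24, 232, 0]) cylinder(h = 392, r = 24);
  translate([260, 232, 0]) cylinder(h = 392, r = 24);
}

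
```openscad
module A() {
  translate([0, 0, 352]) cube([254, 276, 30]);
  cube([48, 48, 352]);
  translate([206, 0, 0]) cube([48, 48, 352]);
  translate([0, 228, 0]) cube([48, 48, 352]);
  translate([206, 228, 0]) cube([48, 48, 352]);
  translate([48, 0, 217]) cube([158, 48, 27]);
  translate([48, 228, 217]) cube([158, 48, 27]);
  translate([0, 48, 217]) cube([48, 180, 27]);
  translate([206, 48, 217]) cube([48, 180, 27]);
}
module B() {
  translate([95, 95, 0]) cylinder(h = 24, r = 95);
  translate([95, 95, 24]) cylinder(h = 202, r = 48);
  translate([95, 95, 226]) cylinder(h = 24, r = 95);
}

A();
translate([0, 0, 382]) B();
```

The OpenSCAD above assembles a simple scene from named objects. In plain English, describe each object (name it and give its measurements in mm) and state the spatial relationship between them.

A is a four-legged stool. The seat is 254×276 mm, 30 mm thick, top at z = 382 mm. It stands on four square legs, each 48×48 mm in cross-section, from z = 0 to the seat underside, each flush with a corner of the seat. Four stretchers, 48 mm wide and 27 mm tall, connect adjacent legs with their undersides at z = 217 mm, each running between the inner faces of the legs it joins and aligned with the legs' outer faces on the other axis.

B is a spool: two coaxial disc flanges of radius 95 mm and thickness 24 mm, joined by a core cylinder of radius 48 mm and height 202 mm. The lower flange rests on z = 0 and the three cylinders share a vertical axis.

The spool is on top of the stool.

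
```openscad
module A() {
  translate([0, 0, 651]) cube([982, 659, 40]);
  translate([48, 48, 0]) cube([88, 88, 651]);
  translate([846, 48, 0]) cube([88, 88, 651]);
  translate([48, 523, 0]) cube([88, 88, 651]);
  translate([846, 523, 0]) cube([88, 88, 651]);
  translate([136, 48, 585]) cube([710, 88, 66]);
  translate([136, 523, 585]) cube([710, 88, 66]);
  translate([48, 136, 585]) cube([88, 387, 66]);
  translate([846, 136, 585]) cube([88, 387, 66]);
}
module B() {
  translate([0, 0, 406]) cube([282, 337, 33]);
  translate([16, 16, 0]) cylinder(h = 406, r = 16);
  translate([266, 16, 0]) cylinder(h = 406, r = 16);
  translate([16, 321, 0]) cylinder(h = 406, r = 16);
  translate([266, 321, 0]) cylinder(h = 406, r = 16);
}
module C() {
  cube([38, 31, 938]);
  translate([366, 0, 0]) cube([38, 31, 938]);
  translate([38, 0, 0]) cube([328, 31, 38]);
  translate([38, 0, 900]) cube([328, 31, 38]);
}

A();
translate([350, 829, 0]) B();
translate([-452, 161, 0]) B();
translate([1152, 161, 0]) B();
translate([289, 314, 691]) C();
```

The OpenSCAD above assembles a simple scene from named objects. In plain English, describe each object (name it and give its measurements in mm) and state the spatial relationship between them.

A is a rectangular dining table. The top is 982×659×40 mm with its upper surface at z = 691 mm. It stands on four 88×88 mm square legs, each inset 48 mm from the nearest pair of top edges, running from the floor to the underside of the top. Four apron rails, 88 mm thick and 66 mm tall, run between adjacent legs with their top edges flush with the underside of the top and their outer faces flush with the legs' outer faces.

B is a four-legged stool. The seat is a 282×337×33 mm slab whose top surface is at z = 439 mm; four round legs, each 32 mm in diameter, run from the floor (z = 0) to the underside of the seat, each leg's axis is inset half a diameter from the nearest pair of seat edges (so the leg's bounding box is flush with the corner).

C is a picture frame with a 328×862 mm rectangular opening (x by z) and a uniform 38 mm border on every side. Frame depth is 31 mm along y. It is built from two vertical stiles running the full outside height and two horizontal rails spanning the gap between the stiles.

Three stools sit around the table at the +y, −x, +x sides. The picture frame is on top of the table, centred.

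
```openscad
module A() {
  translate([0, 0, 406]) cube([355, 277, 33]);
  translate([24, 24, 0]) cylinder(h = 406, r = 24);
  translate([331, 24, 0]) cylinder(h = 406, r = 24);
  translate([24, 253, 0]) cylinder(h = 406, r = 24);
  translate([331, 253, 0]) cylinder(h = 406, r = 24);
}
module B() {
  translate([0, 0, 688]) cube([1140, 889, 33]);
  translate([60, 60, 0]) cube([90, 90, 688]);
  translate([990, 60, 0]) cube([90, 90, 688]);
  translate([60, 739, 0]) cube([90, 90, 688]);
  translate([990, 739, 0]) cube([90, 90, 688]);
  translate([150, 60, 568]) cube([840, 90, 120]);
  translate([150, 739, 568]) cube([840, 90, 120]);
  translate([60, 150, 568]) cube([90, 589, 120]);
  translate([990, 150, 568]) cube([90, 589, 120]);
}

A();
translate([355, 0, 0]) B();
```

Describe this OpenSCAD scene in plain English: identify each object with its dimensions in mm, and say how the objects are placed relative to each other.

A is a simple wooden stool: a rectangular seat 355 mm (x) by 277 mm (y), 33 mm thick, top face at z = 439 mm, on four round legs, each 48 mm in diameter. The legs rest on z = 0, each leg's axis is inset half a diameter from the nearest pair of seat edges (so the leg's bounding box is flush with the corner).

B is a table with a 1140×889 mm rectangular top, 33 mm thick, top surface at z = 721 mm, supported by four 90×90 mm square legs, each inset 60 mm from the nearest pair of top edges, running from the floor. Four apron rails, 90 mm thick and 120 mm tall, run between adjacent legs with their top edges flush with the underside of the top and their outer faces flush with the legs' outer faces.

The table is against the stool's +x side, with their −y faces flush.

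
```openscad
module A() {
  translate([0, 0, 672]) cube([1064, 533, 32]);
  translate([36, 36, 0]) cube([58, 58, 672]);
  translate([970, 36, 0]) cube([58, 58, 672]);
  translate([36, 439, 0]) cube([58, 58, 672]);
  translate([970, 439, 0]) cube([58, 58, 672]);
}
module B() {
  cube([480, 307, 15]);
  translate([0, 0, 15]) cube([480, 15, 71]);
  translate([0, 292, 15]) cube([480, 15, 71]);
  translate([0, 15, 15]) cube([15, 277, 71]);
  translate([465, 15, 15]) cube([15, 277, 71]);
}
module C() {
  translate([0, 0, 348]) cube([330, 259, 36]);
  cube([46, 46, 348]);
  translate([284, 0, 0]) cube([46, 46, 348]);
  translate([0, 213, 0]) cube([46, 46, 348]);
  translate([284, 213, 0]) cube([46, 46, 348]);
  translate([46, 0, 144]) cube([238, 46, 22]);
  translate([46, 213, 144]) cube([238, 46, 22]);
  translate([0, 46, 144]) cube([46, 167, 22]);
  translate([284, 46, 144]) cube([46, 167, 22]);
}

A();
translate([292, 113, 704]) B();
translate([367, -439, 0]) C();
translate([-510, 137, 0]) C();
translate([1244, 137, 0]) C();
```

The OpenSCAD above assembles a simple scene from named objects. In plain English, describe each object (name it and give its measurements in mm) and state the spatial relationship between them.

A is a rectangular dining table. The top is 1064×533×32 mm with its upper surface at z = 704 mm. It stands on four 58×58 mm square legs, each inset 36 mm from the nearest pair of top edges, running from the floor to the underside of the top.

B is an open storage box with external size 480×307×86 mm and wall thickness 15 mm (the base is also 15 mm thick). The base covers the whole footprint; the four walls stand on the base, with the y-facing walls full-width and the x-facing walls fitting between their inner faces.

C is a four-legged stool. The seat is a 330×259×36 mm slab whose top surface is at z = 384 mm; four square legs, each 46×46 mm in cross-section, run from the floor (z = 0) to the underside of the seat, each flush with a corner of the seat. Four stretchers, 46 mm wide and 22 mm tall, connect adjacent legs with their undersides at z = 144 mm, each running between the inner faces of the legs it joins and aligned with the legs' outer faces on the other axis.

The open box is on top of the table, centred. Three stools sit around the table at the −y, −x, +x sides.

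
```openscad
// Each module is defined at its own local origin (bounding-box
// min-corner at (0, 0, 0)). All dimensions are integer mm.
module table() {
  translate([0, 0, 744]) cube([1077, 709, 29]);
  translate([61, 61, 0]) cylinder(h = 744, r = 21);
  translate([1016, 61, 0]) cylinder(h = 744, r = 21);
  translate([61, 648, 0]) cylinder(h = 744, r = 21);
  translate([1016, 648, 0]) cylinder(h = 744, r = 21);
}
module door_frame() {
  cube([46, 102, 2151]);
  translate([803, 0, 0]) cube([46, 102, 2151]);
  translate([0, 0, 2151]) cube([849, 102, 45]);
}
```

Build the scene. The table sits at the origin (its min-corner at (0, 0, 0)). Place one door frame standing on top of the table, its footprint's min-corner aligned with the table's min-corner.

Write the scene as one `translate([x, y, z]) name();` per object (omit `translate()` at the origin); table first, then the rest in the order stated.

table();
translate([0, 0, 773]) door_frame();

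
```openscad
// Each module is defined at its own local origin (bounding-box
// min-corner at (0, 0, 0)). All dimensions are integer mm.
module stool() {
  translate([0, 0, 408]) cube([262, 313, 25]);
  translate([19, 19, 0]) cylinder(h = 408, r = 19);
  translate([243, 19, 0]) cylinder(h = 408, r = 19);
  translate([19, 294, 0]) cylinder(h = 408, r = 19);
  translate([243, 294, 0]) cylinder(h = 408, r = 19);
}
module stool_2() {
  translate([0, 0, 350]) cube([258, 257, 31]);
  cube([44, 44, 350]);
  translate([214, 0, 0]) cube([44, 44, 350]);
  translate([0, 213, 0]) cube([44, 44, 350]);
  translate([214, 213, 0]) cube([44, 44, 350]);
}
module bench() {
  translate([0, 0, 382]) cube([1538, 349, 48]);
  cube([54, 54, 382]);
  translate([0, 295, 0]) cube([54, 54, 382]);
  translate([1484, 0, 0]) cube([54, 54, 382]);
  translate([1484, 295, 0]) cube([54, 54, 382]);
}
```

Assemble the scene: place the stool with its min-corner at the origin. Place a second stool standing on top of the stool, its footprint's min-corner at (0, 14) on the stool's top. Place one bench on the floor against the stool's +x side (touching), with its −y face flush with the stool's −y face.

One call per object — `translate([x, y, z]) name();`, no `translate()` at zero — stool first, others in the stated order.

stool();
translate([0, 14, 433]) stool_2();
translate([262, 0, 0]) bench();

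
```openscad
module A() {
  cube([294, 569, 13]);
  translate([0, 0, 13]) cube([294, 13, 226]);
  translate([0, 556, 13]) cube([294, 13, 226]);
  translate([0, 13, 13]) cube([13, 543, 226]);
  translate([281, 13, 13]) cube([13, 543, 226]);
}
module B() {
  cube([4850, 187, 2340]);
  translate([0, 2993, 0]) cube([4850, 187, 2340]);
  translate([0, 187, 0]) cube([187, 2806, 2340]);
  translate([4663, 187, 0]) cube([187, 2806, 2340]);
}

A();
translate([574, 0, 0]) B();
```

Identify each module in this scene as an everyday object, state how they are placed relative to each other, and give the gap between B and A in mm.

A is an open box. B is a house frame. The house frame is on the floor beside the open box on its +x side. The gap between the house frame and the open box is 280 mm.

The house frame's nearest face is 280 mm from the open box's +x face.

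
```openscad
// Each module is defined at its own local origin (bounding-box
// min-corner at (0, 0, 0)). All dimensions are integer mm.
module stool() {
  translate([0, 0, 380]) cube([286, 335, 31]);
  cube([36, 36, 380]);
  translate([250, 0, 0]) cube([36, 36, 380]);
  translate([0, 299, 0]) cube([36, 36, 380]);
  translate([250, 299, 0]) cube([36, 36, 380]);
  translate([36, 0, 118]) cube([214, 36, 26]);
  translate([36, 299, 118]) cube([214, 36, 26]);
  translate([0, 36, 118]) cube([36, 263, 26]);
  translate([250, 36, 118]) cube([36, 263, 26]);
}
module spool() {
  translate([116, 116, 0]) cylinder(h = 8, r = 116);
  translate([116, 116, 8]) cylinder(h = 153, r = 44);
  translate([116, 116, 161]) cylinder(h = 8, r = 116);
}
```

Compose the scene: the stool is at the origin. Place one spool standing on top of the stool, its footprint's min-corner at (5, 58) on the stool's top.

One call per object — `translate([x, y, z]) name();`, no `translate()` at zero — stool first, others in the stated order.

stool();
translate([5, 58, 411]) spool();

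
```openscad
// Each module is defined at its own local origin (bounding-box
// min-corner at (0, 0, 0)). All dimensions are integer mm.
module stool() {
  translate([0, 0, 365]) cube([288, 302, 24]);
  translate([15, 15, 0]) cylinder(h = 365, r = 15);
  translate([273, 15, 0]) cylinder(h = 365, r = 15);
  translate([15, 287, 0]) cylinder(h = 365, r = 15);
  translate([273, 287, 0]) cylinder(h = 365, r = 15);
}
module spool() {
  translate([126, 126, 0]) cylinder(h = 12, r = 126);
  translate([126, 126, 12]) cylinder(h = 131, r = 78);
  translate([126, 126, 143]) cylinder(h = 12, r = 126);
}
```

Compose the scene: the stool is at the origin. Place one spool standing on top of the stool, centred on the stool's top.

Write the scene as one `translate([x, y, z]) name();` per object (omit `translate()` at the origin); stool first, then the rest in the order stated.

stool();
translate([18, 25, 389]) spool();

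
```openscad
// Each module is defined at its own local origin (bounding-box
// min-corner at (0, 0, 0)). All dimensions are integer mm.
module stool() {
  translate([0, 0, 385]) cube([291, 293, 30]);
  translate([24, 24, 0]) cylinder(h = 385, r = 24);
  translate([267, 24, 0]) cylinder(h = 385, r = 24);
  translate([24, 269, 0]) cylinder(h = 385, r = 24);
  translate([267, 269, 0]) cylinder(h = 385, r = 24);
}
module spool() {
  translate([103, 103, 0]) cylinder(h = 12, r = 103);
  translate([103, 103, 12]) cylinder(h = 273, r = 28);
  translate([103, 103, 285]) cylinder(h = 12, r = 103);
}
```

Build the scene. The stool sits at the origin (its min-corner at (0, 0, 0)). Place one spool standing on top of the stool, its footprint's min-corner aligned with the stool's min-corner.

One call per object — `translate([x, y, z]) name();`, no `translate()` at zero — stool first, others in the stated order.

stool();
translate([0, 0, 415]) spool();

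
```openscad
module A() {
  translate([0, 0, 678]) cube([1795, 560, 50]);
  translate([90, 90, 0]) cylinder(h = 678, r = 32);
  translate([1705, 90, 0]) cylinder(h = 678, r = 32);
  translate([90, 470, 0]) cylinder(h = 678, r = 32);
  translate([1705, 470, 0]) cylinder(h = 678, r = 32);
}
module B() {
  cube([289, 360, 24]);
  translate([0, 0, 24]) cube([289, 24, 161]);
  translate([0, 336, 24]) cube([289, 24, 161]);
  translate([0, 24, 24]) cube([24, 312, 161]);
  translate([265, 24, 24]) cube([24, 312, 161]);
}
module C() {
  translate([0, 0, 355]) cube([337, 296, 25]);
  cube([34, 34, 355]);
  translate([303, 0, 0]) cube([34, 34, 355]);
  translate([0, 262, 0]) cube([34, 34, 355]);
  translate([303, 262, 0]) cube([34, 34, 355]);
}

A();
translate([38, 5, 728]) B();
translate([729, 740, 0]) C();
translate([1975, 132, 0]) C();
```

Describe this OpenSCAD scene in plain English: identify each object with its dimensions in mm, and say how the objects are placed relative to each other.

A is a table with a 1795×560 mm rectangular top, 50 mm thick, top surface at z = 728 mm, supported by four round legs of 64 mm diameter, each leg's bounding box inset 58 mm from the nearest pair of top edges, running from the floor.

B is an open storage box with external size 289×360×185 mm and wall thickness 24 mm (the base is also 24 mm thick). The base covers the whole footprint; the four walls stand on the base, with the y-facing walls full-width and the x-facing walls fitting between their inner faces.

C is a simple wooden stool: a rectangular seat 337 mm (x) by 296 mm (y), 25 mm thick, top face at z = 380 mm, on four square legs, each 34×34 mm in cross-section. The legs rest on z = 0, each flush with a corner of the seat.

The open box is on top of the table. Two stools sit around the table at the +y, +x sides.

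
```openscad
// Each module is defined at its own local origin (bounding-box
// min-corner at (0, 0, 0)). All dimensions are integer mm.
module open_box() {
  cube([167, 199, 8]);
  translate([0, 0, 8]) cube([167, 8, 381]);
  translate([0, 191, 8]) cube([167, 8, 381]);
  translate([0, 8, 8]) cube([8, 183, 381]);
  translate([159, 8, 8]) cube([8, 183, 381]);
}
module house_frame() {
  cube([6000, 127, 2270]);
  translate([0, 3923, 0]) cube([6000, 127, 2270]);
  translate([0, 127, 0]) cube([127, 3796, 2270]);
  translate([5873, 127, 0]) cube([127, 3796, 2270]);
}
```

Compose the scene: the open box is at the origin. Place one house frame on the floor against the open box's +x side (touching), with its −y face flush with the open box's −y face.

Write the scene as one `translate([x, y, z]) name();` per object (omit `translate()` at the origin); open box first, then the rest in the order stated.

open_box();
translate([167, 0, 0]) house_frame();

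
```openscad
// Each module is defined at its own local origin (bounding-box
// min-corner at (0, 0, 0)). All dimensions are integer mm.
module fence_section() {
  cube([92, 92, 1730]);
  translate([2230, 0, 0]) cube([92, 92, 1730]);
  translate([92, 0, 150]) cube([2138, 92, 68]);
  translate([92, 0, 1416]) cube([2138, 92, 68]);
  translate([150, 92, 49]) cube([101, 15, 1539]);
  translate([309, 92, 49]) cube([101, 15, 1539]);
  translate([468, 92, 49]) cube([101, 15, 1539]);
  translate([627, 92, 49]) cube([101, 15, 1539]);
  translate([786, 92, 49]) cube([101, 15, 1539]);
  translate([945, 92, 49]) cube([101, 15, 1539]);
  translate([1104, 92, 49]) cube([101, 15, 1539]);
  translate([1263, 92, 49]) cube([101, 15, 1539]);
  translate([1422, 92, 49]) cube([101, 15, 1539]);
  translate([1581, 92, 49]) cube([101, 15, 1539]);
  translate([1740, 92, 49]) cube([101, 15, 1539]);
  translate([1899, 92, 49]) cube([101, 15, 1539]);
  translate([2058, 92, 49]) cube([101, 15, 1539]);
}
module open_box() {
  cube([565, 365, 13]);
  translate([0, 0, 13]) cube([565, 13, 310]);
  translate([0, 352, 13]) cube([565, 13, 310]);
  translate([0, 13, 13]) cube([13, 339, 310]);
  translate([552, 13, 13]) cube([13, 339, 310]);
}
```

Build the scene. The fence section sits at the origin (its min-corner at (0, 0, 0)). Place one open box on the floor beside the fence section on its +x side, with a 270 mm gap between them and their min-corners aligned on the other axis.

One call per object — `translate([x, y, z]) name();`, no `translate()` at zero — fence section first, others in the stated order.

fence_section();
translate([2592, 0, 0]) open_box();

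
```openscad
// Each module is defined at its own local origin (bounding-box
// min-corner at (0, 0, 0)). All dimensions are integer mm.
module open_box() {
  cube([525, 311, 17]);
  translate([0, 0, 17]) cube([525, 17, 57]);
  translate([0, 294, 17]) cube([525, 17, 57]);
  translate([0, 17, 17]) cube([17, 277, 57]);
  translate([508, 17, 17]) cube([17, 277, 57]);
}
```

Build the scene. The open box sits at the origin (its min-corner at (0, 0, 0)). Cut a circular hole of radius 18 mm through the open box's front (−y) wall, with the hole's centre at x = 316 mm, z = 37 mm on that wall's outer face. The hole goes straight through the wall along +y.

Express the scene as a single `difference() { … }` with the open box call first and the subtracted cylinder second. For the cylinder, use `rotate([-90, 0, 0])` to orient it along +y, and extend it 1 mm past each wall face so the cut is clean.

difference() {
  open_box();
  translate([316, -1, 37]) rotate([-90, 0, 0]) cylinder(h = 19, r = 18);
}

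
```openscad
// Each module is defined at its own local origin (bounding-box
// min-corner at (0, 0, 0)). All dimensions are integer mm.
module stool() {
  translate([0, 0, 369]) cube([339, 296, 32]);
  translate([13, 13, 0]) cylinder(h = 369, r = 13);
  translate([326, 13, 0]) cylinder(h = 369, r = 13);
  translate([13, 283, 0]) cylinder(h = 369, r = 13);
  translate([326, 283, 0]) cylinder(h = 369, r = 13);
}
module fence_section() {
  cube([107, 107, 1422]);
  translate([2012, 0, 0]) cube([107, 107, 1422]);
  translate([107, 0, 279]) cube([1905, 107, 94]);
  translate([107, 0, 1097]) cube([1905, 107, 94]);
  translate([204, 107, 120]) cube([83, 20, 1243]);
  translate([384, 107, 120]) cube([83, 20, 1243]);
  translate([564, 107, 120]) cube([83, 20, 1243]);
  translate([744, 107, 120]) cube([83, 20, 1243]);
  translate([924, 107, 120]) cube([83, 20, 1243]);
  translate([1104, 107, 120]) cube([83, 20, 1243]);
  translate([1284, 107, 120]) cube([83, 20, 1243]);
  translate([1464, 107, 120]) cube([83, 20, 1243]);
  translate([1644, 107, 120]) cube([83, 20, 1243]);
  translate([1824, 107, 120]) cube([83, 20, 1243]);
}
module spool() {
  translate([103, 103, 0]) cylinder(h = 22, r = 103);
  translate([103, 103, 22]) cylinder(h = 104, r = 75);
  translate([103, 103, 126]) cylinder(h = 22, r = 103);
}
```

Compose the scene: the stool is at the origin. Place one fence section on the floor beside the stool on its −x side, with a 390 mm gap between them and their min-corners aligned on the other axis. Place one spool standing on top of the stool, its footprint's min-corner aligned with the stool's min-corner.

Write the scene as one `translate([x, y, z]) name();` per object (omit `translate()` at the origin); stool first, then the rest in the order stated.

stool();
translate([-2509, 0, 0]) fence_section();
translate([0, 0, 401]) spool();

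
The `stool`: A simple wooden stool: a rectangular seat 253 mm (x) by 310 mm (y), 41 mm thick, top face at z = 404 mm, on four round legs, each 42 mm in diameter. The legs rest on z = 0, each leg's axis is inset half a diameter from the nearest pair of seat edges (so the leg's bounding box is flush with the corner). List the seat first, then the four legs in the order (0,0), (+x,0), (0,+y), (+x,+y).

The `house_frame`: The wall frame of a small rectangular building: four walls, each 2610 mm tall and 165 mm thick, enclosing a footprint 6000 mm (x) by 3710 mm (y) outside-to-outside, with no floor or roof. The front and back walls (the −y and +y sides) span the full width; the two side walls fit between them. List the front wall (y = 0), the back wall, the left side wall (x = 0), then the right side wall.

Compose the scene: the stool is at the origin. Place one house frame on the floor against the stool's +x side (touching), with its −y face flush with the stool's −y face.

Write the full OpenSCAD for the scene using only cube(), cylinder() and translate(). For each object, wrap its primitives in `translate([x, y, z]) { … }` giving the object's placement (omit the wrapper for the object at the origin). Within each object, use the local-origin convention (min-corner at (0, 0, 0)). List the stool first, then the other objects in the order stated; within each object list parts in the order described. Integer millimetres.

translate([0, 0, 363]) cube([253, 310, 41]);
translate([21, 21, 0]) cylinder(h = 363, r = 21);
translate([232, 21, 0]) cylinder(h = 363, r = 21);
translate([21, 289, 0]) cylinder(h = 363, r = 21);
translate([232, 289, 0]) cylinder(h = 363, r = 21);
translate([253, 0, 0]) {
  cube([6000, 165, 2610]);
  translate([0, 3545, 0]) cube([6000, 165, 2610]);
  translate([0, 165, 0]) cube([165, 3380, 2610]);
  translate([5835, 165, 0]) cube([165, 3380, 2610]);
}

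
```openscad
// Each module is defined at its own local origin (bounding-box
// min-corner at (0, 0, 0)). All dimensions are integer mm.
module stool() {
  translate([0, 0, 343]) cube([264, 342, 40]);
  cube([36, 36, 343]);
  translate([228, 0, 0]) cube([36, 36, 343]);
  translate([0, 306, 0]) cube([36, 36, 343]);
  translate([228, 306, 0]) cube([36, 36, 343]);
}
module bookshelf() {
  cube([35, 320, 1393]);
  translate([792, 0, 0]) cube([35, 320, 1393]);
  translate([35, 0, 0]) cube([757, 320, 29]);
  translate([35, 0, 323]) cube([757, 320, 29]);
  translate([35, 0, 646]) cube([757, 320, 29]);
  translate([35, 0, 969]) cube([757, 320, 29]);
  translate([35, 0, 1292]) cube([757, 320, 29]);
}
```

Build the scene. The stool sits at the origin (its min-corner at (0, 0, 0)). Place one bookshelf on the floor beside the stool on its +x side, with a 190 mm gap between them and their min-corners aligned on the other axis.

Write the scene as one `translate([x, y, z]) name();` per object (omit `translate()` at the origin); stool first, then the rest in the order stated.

stool();
translate([454, 0, 0]) bookshelf();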